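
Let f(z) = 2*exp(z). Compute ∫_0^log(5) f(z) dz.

An antiderivative is F(z) = 2*exp(z).
Then F(log(5)) - F(0) = (10) - (2) = 8.

8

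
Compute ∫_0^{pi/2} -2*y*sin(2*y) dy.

Integrate by parts once (u = y, dv = -2*sin(2*y) dy).
An antiderivative is F(y) = y*cos(2*y) - sin(2*y)/2.
Then F(pi/2) - F(0) = (-pi/2) - (0) = -pi/2.

-pi/2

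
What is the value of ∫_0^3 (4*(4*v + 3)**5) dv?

1898316

Let u = 4*v + 3, so du = 4 dv. When v = 0, u = 3; when v = 3, u = 15.
The integral becomes ∫ u**5 du from 3 to 15, with antiderivative u**6/6.
Back in v: F(v) = (4*v + 3)**6/6.
Then F(3) - F(0) = (3796875/2) - (243/2) = 1898316.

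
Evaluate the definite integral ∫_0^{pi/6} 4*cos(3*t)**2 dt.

Use the identity cos^2(3*t) = (1 + cos(6*t))/2.
An antiderivative is F(t) = 2*t + sin(6*t)/3.
Then F(pi/6) - F(0) = (pi/3) - (0) = pi/3.

pi/3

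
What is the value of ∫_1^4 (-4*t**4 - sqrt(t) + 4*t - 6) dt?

By the power rule, an antiderivative is F(t) = -4*t**5/5 - 2*t**(3/2)/3 + 2*t**2 - 6*t.
Then F(4) - F(1) = (-12248/15) - (-82/15) = -12166/15.

-12166/15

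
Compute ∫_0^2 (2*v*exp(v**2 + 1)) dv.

-exp(1) + exp(5)

Let u = v**2 + 1, so du = 2*v dv. When v = 0, u = 1; when v = 2, u = 5.
The integral becomes ∫ exp(u) du from 1 to 5, with antiderivative exp(u).
Back in v: F(v) = exp(v**2 + 1).
Then F(2) - F(0) = (exp(5)) - (exp(1)) = -exp(1) + exp(5).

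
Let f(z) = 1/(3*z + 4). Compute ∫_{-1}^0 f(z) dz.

An antiderivative is F(z) = log(3*z + 4)/3.
Then F(0) - F(-1) = (2*log(2)/3) - (0) = 2*log(2)/3.

2*log(2)/3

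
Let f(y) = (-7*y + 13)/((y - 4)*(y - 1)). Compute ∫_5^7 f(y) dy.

Factor the denominator: y**2 - 5*y + 4 = (y - 1)(y - 4).
Partial fractions: (-7*y + 13)/((y - 4)*(y - 1)) = -2/(y - 1) - 5/(y - 4).
An antiderivative is F(y) = -5*log(y - 4) - 2*log(y - 1).
Then F(7) - F(5) = (-7*log(3) - 2*log(2)) - (-log(16)) = -7*log(3) + 2*log(2).

-7*log(3) + 2*log(2)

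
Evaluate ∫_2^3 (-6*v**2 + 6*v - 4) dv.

-27

By the power rule, an antiderivative is F(v) = -2*v**3 + 3*v**2 - 4*v.
Then F(3) - F(2) = (-39) - (-12) = -27.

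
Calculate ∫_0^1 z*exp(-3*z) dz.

(-4 + exp(3))*exp(-3)/9

Integrate by parts once (u = z, dv = exp(-3*z) dz).
An antiderivative is F(z) = (-3*z - 1)*exp(-3*z)/9.
Then F(1) - F(0) = (-4*exp(-3)/9) - (-1/9) = (-4 + exp(3))*exp(-3)/9.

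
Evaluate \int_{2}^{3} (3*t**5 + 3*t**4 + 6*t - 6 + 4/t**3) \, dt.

21077/45

By the power rule, an antiderivative is F(t) = t**6/2 + 3*t**5/5 + 3*t**2 - 6*t - 2/t**2.
Then F(3) - F(2) = (46717/90) - (507/10) = 21077/45.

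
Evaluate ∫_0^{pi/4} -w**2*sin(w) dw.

Integrate by parts twice (u = w^2, dv = -sin(w) dw).
An antiderivative is F(w) = w**2*cos(w) - 2*w*sin(w) - 2*cos(w).
Then F(pi/4) - F(0) = (sqrt(2)*(-32 - 8*pi + pi**2)/32) - (-2) = -sqrt(2) - sqrt(2)*pi/4 + sqrt(2)*pi**2/32 + 2.

-sqrt(2) - sqrt(2)*pi/4 + sqrt(2)*pi**2/32 + 2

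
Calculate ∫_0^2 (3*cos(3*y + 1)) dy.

-sin(1) + sin(7)

Let u = 3*y + 1, so du = 3 dy. When y = 0, u = 1; when y = 2, u = 7.
The integral becomes ∫ cos(u) du from 1 to 7, with antiderivative sin(u).
Back in y: F(y) = sin(3*y + 1).
Then F(2) - F(0) = (sin(7)) - (sin(1)) = -sin(1) + sin(7).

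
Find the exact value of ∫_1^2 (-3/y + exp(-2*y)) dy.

(-6*exp(4)*log(2) - 1 + exp(2))*exp(-4)/2

An antiderivative is F(y) = -3*log(y) - exp(-2*y)/2.
Then F(2) - F(1) = (-3*log(2) - exp(-4)/2) - (-exp(-2)/2) = (-6*exp(4)*log(2) - 1 + exp(2))*exp(-4)/2.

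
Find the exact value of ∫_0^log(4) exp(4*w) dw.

255/4

Let u = exp(w), so du = exp(w) dw. When w = 0, u = 1; when w = log(4), u = 4.
The integral becomes ∫ u**3 du from 1 to 4, with antiderivative u**4/4.
Back in w: F(w) = exp(4*w)/4.
Then F(log(4)) - F(0) = (64) - (1/4) = 255/4.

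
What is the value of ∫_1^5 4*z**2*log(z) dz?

-496/9 + 500*log(5)/3

Integrate by parts once (u = ln z, dv = 4*z**2 dz).
An antiderivative is F(z) = 4*z**3*(3*log(z) - 1)/9.
Then F(5) - F(1) = (-500/9 + 500*log(5)/3) - (-4/9) = -496/9 + 500*log(5)/3.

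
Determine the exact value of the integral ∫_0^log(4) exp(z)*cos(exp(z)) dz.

Let u = exp(z), so du = exp(z) dz. When z = 0, u = 1; when z = log(4), u = 4.
The integral becomes ∫ cos(u) du from 1 to 4, with antiderivative sin(u).
Back in z: F(z) = sin(exp(z)).
Then F(log(4)) - F(0) = (sin(4)) - (sin(1)) = -sin(1) + sin(4).

-sin(1) + sin(4)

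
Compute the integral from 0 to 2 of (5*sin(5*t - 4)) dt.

-cos(6) + cos(4)

Let u = 5*t - 4, so du = 5 dt. When t = 0, u = -4; when t = 2, u = 6.
The integral becomes ∫ sin(u) du from -4 to 6, with antiderivative -cos(u).
Back in t: F(t) = -cos(5*t - 4).
Then F(2) - F(0) = (-cos(6)) - (-cos(4)) = -cos(6) + cos(4).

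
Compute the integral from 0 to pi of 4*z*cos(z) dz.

-8

Integrate by parts once (u = z, dv = 4*cos(z) dz).
An antiderivative is F(z) = 4*z*sin(z) + 4*cos(z).
Then F(pi) - F(0) = (-4) - (4) = -8.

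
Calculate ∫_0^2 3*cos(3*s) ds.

Let u = 3*s, so du = 3 ds. When s = 0, u = 0; when s = 2, u = 6.
The integral becomes ∫ cos(u) du from 0 to 6, with antiderivative sin(u).
Back in s: F(s) = sin(3*s).
Then F(2) - F(0) = (sin(6)) - (0) = sin(6).

sin(6)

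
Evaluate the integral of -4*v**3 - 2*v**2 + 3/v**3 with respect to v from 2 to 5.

-137337/200

By the power rule, an antiderivative is F(v) = -v**4 - 2*v**3/3 - 3/(2*v**2).
Then F(5) - F(2) = (-106259/150) - (-521/24) = -137337/200.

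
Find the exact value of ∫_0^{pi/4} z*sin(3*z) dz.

sqrt(2)*(4 + 3*pi)/72

Integrate by parts once (u = z, dv = sin(3*z) dz).
An antiderivative is F(z) = -z*cos(3*z)/3 + sin(3*z)/9.
Then F(pi/4) - F(0) = (sqrt(2)*(4 + 3*pi)/72) - (0) = sqrt(2)*(4 + 3*pi)/72.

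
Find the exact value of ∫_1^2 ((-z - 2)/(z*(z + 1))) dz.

log(3/8)

Factor the denominator: z**2 + z = (z + 1)z.
Partial fractions: (-z - 2)/(z*(z + 1)) = 1/(z + 1) - 2/z.
An antiderivative is F(z) = -2*log(z) + log(z + 1).
Then F(2) - F(1) = (log(3/4)) - (log(2)) = log(3/8).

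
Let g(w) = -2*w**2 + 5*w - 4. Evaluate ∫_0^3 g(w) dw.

By the power rule, an antiderivative is F(w) = -2*w**3/3 + 5*w**2/2 - 4*w.
Then F(3) - F(0) = (-15/2) - (0) = -15/2.

-15/2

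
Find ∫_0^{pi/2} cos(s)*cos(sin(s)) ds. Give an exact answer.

sin(1)

Let u = sin(s), so du = cos(s) ds. When s = 0, u = 0; when s = pi/2, u = 1.
The integral becomes ∫ cos(u) du from 0 to 1, with antiderivative sin(u).
Back in s: F(s) = sin(sin(s)).
Then F(pi/2) - F(0) = (sin(1)) - (0) = sin(1).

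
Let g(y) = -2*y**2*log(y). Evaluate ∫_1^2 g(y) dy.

Integrate by parts once (u = ln y, dv = -2*y**2 dy).
An antiderivative is F(y) = -2*y**3*(3*log(y) - 1)/9.
Then F(2) - F(1) = (16/9 - 16*log(2)/3) - (2/9) = 14/9 - 16*log(2)/3.

14/9 - 16*log(2)/3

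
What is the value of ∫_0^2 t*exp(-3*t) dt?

(-7 + exp(6))*exp(-6)/9

Integrate by parts once (u = t, dv = exp(-3*t) dt).
An antiderivative is F(t) = (-3*t - 1)*exp(-3*t)/9.
Then F(2) - F(0) = (-7*exp(-6)/9) - (-1/9) = (-7 + exp(6))*exp(-6)/9.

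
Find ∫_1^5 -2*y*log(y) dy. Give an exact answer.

Integrate by parts once (u = ln y, dv = -2*y dy).
An antiderivative is F(y) = -y**2*(2*log(y) - 1)/2.
Then F(5) - F(1) = (25/2 - 25*log(5)) - (1/2) = 12 - 25*log(5).

12 - 25*log(5)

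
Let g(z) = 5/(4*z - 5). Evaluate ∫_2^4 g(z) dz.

-5*log(3)/4 + 5*log(11)/4

An antiderivative is F(z) = 5*log(4*z - 5)/4.
Then F(4) - F(2) = (5*log(11)/4) - (5*log(3)/4) = -5*log(3)/4 + 5*log(11)/4.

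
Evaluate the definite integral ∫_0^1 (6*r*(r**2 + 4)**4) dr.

Let u = r**2 + 4, so du = 2*r dr. When r = 0, u = 4; when r = 1, u = 5.
The integral becomes 3·∫ u**4 du from 4 to 5, with antiderivative 3*u**5/5.
Back in r: F(r) = 3*(r**2 + 4)**5/5.
Then F(1) - F(0) = (1875) - (3072/5) = 6303/5.

6303/5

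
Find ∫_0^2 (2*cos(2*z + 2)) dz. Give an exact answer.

-sin(2) + sin(6)

Let u = 2*z + 2, so du = 2 dz. When z = 0, u = 2; when z = 2, u = 6.
The integral becomes ∫ cos(u) du from 2 to 6, with antiderivative sin(u).
Back in z: F(z) = sin(2*z + 2).
Then F(2) - F(0) = (sin(6)) - (sin(2)) = -sin(2) + sin(6).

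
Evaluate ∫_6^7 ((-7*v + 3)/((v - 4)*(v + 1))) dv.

Factor the denominator: v**2 - 3*v - 4 = (v + 1)(v - 4).
Partial fractions: (-7*v + 3)/((v - 4)*(v + 1)) = -2/(v + 1) - 5/(v - 4).
An antiderivative is F(v) = -5*log(v - 4) - 2*log(v + 1).
Then F(7) - F(6) = (-5*log(3) - 6*log(2)) - (-2*log(7) - 5*log(2)) = -5*log(3) - log(2) + 2*log(7).

-5*log(3) - log(2) + 2*log(7)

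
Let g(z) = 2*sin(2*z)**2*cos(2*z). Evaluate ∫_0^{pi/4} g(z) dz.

Let u = sin(2*z), so du = 2*cos(2*z) dz. When z = 0, u = 0; when z = pi/4, u = 1.
The integral becomes ∫ u**2 du from 0 to 1, with antiderivative u**3/3.
Back in z: F(z) = sin(2*z)**3/3.
Then F(pi/4) - F(0) = (1/3) - (0) = 1/3.

1/3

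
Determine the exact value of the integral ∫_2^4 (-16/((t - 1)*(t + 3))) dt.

Factor the denominator: t**2 + 2*t - 3 = (t + 3)(t - 1).
Partial fractions: -16/((t - 1)*(t + 3)) = 4/(t + 3) - 4/(t - 1).
An antiderivative is F(t) = -4*log(t - 1) + 4*log(t + 3).
Then F(4) - F(2) = (-4*log(3) + 4*log(7)) - (4*log(5)) = -4*log(5) - 4*log(3) + 4*log(7).

-4*log(5) - 4*log(3) + 4*log(7)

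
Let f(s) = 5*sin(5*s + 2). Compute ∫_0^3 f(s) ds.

cos(2) - cos(17)

Let u = 5*s + 2, so du = 5 ds. When s = 0, u = 2; when s = 3, u = 17.
The integral becomes ∫ sin(u) du from 2 to 17, with antiderivative -cos(u).
Back in s: F(s) = -cos(5*s + 2).
Then F(3) - F(0) = (-cos(17)) - (-cos(2)) = cos(2) - cos(17).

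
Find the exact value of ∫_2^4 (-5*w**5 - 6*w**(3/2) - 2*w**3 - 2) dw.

-17804/5 + 48*sqrt(2)/5

By the power rule, an antiderivative is F(w) = -5*w**6/6 - 12*w**(5/2)/5 - w**4/2 - 2*w.
Then F(4) - F(2) = (-54392/15) - (-196/3 - 48*sqrt(2)/5) = -17804/5 + 48*sqrt(2)/5.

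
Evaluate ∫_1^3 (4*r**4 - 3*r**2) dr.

838/5

By the power rule, an antiderivative is F(r) = 4*r**5/5 - r**3.
Then F(3) - F(1) = (837/5) - (-1/5) = 838/5.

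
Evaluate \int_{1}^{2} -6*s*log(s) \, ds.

9/2 - 12*log(2)

Integrate by parts once (u = ln s, dv = -6*s ds).
An antiderivative is F(s) = -3*s**2*(2*log(s) - 1)/2.
Then F(2) - F(1) = (6 - 12*log(2)) - (3/2) = 9/2 - 12*log(2).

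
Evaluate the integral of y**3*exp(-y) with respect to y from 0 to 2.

6 - 38*exp(-2)

Integrate by parts 3 times (u = y^3, dv = exp(-y) dy).
An antiderivative is F(y) = (-y**3 - 3*y**2 - 6*y - 6)*exp(-y).
Then F(2) - F(0) = (-38*exp(-2)) - (-6) = 6 - 38*exp(-2).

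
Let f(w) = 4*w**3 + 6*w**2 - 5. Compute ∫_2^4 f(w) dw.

342

By the power rule, an antiderivative is F(w) = w**4 + 2*w**3 - 5*w.
Then F(4) - F(2) = (364) - (22) = 342.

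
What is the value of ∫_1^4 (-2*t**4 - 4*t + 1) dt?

By the power rule, an antiderivative is F(t) = -2*t**5/5 - 2*t**2 + t.
Then F(4) - F(1) = (-2188/5) - (-7/5) = -2181/5.

-2181/5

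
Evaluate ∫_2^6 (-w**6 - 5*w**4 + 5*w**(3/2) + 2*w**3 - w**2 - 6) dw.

-990568/21 - 8*sqrt(2) + 72*sqrt(6)

By the power rule, an antiderivative is F(w) = -w**7/7 + 2*w**(5/2) - w**5 + w**4/2 - w**3/3 - 6*w.
Then F(6) - F(2) = (-330588/7 + 72*sqrt(6)) - (-1196/21 + 8*sqrt(2)) = -990568/21 - 8*sqrt(2) + 72*sqrt(6).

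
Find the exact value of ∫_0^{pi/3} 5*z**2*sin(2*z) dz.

-15/8 + 5*pi**2/36 + 5*sqrt(3)*pi/12

Integrate by parts twice (u = z^2, dv = 5*sin(2*z) dz).
An antiderivative is F(z) = -5*z**2*cos(2*z)/2 + 5*z*sin(2*z)/2 + 5*cos(2*z)/4.
Then F(pi/3) - F(0) = (-5/8 + 5*pi**2/36 + 5*sqrt(3)*pi/12) - (5/4) = -15/8 + 5*pi**2/36 + 5*sqrt(3)*pi/12.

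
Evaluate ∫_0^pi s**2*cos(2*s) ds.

pi/2

Integrate by parts twice (u = s^2, dv = cos(2*s) ds).
An antiderivative is F(s) = s**2*sin(2*s)/2 + s*cos(2*s)/2 - sin(2*s)/4.
Then F(pi) - F(0) = (pi/2) - (0) = pi/2.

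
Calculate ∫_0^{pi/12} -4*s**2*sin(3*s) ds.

-4*sqrt(2)/27 - sqrt(2)*pi/27 + sqrt(2)*pi**2/216 + 8/27

Integrate by parts twice (u = s^2, dv = -4*sin(3*s) ds).
An antiderivative is F(s) = 4*s**2*cos(3*s)/3 - 8*s*sin(3*s)/9 - 8*cos(3*s)/27.
Then F(pi/12) - F(0) = (sqrt(2)*(-32 - 8*pi + pi**2)/216) - (-8/27) = -4*sqrt(2)/27 - sqrt(2)*pi/27 + sqrt(2)*pi**2/216 + 8/27.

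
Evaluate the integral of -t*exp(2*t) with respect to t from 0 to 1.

-exp(2)/4 - 1/4

Integrate by parts once (u = t, dv = -exp(2*t) dt).
An antiderivative is F(t) = (-2*t + 1)*exp(2*t)/4.
Then F(1) - F(0) = (-exp(2)/4) - (1/4) = -exp(2)/4 - 1/4.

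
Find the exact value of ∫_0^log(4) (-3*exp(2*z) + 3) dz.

An antiderivative is F(z) = -3*exp(2*z)/2 + 3*z.
Then F(log(4)) - F(0) = (-24 + 6*log(2)) - (-3/2) = -45/2 + log(64).

-45/2 + log(64)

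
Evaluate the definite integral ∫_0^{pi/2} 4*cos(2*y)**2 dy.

Use the identity cos^2(2*y) = (1 + cos(4*y))/2.
An antiderivative is F(y) = 2*y + sin(4*y)/2.
Then F(pi/2) - F(0) = (pi) - (0) = pi.

pi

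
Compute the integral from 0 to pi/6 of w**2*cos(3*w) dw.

Integrate by parts twice (u = w^2, dv = cos(3*w) dw).
An antiderivative is F(w) = w**2*sin(3*w)/3 + 2*w*cos(3*w)/9 - 2*sin(3*w)/27.
Then F(pi/6) - F(0) = (-2/27 + pi**2/108) - (0) = -2/27 + pi**2/108.

-2/27 + pi**2/108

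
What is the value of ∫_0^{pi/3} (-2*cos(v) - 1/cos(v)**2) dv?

An antiderivative is F(v) = -2*sin(v) - tan(v).
Then F(pi/3) - F(0) = (-2*sqrt(3)) - (0) = -2*sqrt(3).

-2*sqrt(3)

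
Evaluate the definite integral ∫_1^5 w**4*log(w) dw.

Integrate by parts once (u = ln w, dv = w**4 dw).
An antiderivative is F(w) = w**5*(5*log(w) - 1)/25.
Then F(5) - F(1) = (-125 + 625*log(5)) - (-1/25) = -3124/25 + 625*log(5).

-3124/25 + 625*log(5)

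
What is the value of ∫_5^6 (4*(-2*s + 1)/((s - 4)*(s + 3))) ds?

Factor the denominator: s**2 - s - 12 = (s + 3)(s - 4).
Partial fractions: 4*(-2*s + 1)/((s - 4)*(s + 3)) = -4/(s + 3) - 4/(s - 4).
An antiderivative is F(s) = -4*log(s - 4) - 4*log(s + 3).
Then F(6) - F(5) = (-8*log(3) - 4*log(2)) - (-12*log(2)) = -8*log(3) + 8*log(2).

-8*log(3) + 8*log(2)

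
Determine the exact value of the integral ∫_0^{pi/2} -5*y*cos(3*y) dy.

5/9 + 5*pi/6

Integrate by parts once (u = y, dv = -5*cos(3*y) dy).
An antiderivative is F(y) = -5*y*sin(3*y)/3 - 5*cos(3*y)/9.
Then F(pi/2) - F(0) = (5*pi/6) - (-5/9) = 5/9 + 5*pi/6.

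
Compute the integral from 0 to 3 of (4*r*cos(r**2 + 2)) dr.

2*sin(11) - 2*sin(2)

Let u = r**2 + 2, so du = 2*r dr. When r = 0, u = 2; when r = 3, u = 11.
The integral becomes 2·∫ cos(u) du from 2 to 11, with antiderivative 2*sin(u).
Back in r: F(r) = 2*sin(r**2 + 2).
Then F(3) - F(0) = (2*sin(11)) - (2*sin(2)) = 2*sin(11) - 2*sin(2).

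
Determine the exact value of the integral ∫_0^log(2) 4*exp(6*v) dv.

42

Let u = exp(v), so du = exp(v) dv. When v = 0, u = 1; when v = log(2), u = 2.
The integral becomes 4·∫ u**5 du from 1 to 2, with antiderivative 2*u**6/3.
Back in v: F(v) = 2*exp(6*v)/3.
Then F(log(2)) - F(0) = (128/3) - (2/3) = 42.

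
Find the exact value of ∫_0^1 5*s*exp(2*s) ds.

Integrate by parts once (u = s, dv = 5*exp(2*s) ds).
An antiderivative is F(s) = (10*s - 5)*exp(2*s)/4.
Then F(1) - F(0) = (5*exp(2)/4) - (-5/4) = 5/4 + 5*exp(2)/4.

5/4 + 5*exp(2)/4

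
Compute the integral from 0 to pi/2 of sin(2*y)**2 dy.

Use the identity sin^2(2*y) = (1 - cos(4*y))/2.
An antiderivative is F(y) = y/2 - sin(4*y)/8.
Then F(pi/2) - F(0) = (pi/4) - (0) = pi/4.

pi/4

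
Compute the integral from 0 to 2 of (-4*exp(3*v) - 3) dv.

-4*exp(6)/3 - 14/3

An antiderivative is F(v) = -4*exp(3*v)/3 - 3*v.
Then F(2) - F(0) = (-4*exp(6)/3 - 6) - (-4/3) = -4*exp(6)/3 - 14/3.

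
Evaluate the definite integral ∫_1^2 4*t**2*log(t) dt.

Integrate by parts once (u = ln t, dv = 4*t**2 dt).
An antiderivative is F(t) = 4*t**3*(3*log(t) - 1)/9.
Then F(2) - F(1) = (-32/9 + 32*log(2)/3) - (-4/9) = -28/9 + 32*log(2)/3.

-28/9 + 32*log(2)/3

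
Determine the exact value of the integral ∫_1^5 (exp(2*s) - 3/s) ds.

-3*log(5) - exp(2)/2 + exp(10)/2

An antiderivative is F(s) = exp(2*s)/2 - 3*log(s).
Then F(5) - F(1) = (-3*log(5) + exp(10)/2) - (exp(2)/2) = -3*log(5) - exp(2)/2 + exp(10)/2.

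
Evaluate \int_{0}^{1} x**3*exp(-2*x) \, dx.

Integrate by parts 3 times (u = x^3, dv = exp(-2*x) dx).
An antiderivative is F(x) = (-4*x**3 - 6*x**2 - 6*x - 3)*exp(-2*x)/8.
Then F(1) - F(0) = (-19*exp(-2)/8) - (-3/8) = 3/8 - 19*exp(-2)/8.

3/8 - 19*exp(-2)/8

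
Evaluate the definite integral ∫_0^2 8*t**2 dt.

64/3

Let u = 2*t, so du = 2 dt. When t = 0, u = 0; when t = 2, u = 4.
The integral becomes ∫ u**2 du from 0 to 4, with antiderivative u**3/3.
Back in t: F(t) = 8*t**3/3.
Then F(2) - F(0) = (64/3) - (0) = 64/3.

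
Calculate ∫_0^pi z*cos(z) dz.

-2

Integrate by parts once (u = z, dv = cos(z) dz).
An antiderivative is F(z) = z*sin(z) + cos(z).
Then F(pi) - F(0) = (-1) - (1) = -2.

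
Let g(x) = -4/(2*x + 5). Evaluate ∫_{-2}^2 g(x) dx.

An antiderivative is F(x) = -2*log(2*x + 5).
Then F(2) - F(-2) = (-log(81)) - (0) = -log(81).

-log(81)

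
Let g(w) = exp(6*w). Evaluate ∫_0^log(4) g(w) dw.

1365/2

Let u = exp(w), so du = exp(w) dw. When w = 0, u = 1; when w = log(4), u = 4.
The integral becomes ∫ u**5 du from 1 to 4, with antiderivative u**6/6.
Back in w: F(w) = exp(6*w)/6.
Then F(log(4)) - F(0) = (2048/3) - (1/6) = 1365/2.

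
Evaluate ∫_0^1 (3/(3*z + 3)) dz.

log(2)

Let u = 3*z + 3, so du = 3 dz. When z = 0, u = 3; when z = 1, u = 6.
The integral becomes ∫ 1/u du from 3 to 6, with antiderivative log(u).
Back in z: F(z) = log(3*z + 3).
Then F(1) - F(0) = (log(6)) - (log(3)) = log(2).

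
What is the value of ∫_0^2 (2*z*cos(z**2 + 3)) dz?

-sin(3) + sin(7)

Let u = z**2 + 3, so du = 2*z dz. When z = 0, u = 3; when z = 2, u = 7.
The integral becomes ∫ cos(u) du from 3 to 7, with antiderivative sin(u).
Back in z: F(z) = sin(z**2 + 3).
Then F(2) - F(0) = (sin(7)) - (sin(3)) = -sin(3) + sin(7).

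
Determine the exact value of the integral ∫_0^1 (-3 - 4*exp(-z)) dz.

-7 + 4*exp(-1)

An antiderivative is F(z) = -3*z + 4*exp(-z).
Then F(1) - F(0) = (-3 + 4*exp(-1)) - (4) = -7 + 4*exp(-1).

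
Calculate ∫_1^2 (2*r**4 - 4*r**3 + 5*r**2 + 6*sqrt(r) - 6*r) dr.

By the power rule, an antiderivative is F(r) = 2*r**5/5 - r**4 + 4*r**(3/2) + 5*r**3/3 - 3*r**2.
Then F(2) - F(1) = (-28/15 + 8*sqrt(2)) - (31/15) = -59/15 + 8*sqrt(2).

-59/15 + 8*sqrt(2)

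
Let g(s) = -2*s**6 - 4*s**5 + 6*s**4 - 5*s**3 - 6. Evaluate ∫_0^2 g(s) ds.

-7648/105

By the power rule, an antiderivative is F(s) = -2*s**7/7 - 2*s**6/3 + 6*s**5/5 - 5*s**4/4 - 6*s.
Then F(2) - F(0) = (-7648/105) - (0) = -7648/105.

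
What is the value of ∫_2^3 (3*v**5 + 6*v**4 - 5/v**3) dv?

210727/360

By the power rule, an antiderivative is F(v) = v**6/2 + 6*v**5/5 + 5/(2*v**2).
Then F(3) - F(2) = (29537/45) - (2841/40) = 210727/360.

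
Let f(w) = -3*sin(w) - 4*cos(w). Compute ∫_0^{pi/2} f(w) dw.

An antiderivative is F(w) = -4*sin(w) + 3*cos(w).
Then F(pi/2) - F(0) = (-4) - (3) = -7.

-7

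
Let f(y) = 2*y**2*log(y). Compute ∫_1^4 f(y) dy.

-14 + 256*log(2)/3

Integrate by parts once (u = ln y, dv = 2*y**2 dy).
An antiderivative is F(y) = 2*y**3*(3*log(y) - 1)/9.
Then F(4) - F(1) = (-128/9 + 256*log(2)/3) - (-2/9) = -14 + 256*log(2)/3.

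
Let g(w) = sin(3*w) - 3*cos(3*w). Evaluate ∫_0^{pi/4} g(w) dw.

An antiderivative is F(w) = -sin(3*w) - cos(3*w)/3.
Then F(pi/4) - F(0) = (-sqrt(2)/3) - (-1/3) = 1/3 - sqrt(2)/3.

1/3 - sqrt(2)/3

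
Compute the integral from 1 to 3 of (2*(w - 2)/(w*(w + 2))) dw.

Factor the denominator: w**2 + 2*w = (w + 2)w.
Partial fractions: 2*(w - 2)/(w*(w + 2)) = 4/(w + 2) - 2/w.
An antiderivative is F(w) = -2*log(w) + 4*log(w + 2).
Then F(3) - F(1) = (-2*log(3) + 4*log(5)) - (log(81)) = -6*log(3) + 4*log(5).

-6*log(3) + 4*log(5)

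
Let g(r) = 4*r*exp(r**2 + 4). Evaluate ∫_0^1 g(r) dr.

-2*(1 - exp(1))*exp(4)

Let u = r**2 + 4, so du = 2*r dr. When r = 0, u = 4; when r = 1, u = 5.
The integral becomes 2·∫ exp(u) du from 4 to 5, with antiderivative 2*exp(u).
Back in r: F(r) = 2*exp(r**2 + 4).
Then F(1) - F(0) = (2*exp(5)) - (2*exp(4)) = -2*(1 - exp(1))*exp(4).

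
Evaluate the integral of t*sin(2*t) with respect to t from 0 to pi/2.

Integrate by parts once (u = t, dv = sin(2*t) dt).
An antiderivative is F(t) = -t*cos(2*t)/2 + sin(2*t)/4.
Then F(pi/2) - F(0) = (pi/4) - (0) = pi/4.

pi/4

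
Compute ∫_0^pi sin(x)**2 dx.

Use the identity sin^2(x) = (1 - cos(2*x))/2.
An antiderivative is F(x) = x/2 - sin(2*x)/4.
Then F(pi) - F(0) = (pi/2) - (0) = pi/2.

pi/2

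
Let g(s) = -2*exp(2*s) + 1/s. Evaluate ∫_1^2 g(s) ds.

An antiderivative is F(s) = -exp(2*s) + log(s).
Then F(2) - F(1) = (-exp(4) + log(2)) - (-exp(2)) = -exp(4) + log(2) + exp(2).

-exp(4) + log(2) + exp(2)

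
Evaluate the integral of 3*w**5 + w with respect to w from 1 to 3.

368

By the power rule, an antiderivative is F(w) = w**6/2 + w**2/2.
Then F(3) - F(1) = (369) - (1) = 368.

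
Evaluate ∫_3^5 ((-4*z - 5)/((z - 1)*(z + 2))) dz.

log(5/56)

Factor the denominator: z**2 + z - 2 = (z + 2)(z - 1).
Partial fractions: (-4*z - 5)/((z - 1)*(z + 2)) = -1/(z + 2) - 3/(z - 1).
An antiderivative is F(z) = -3*log(z - 1) - log(z + 2).
Then F(5) - F(3) = (-6*log(2) - log(7)) - (-log(40)) = log(5/56).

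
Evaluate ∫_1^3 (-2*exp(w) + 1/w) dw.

An antiderivative is F(w) = -2*exp(w) + log(w).
Then F(3) - F(1) = (-2*exp(3) + log(3)) - (-2*exp(1)) = -2*exp(3) + log(3) + 2*exp(1).

-2*exp(3) + log(3) + 2*exp(1)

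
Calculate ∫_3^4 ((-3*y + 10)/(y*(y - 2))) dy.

-8*log(2) + 5*log(3)

Factor the denominator: y**2 - 2*y = y(y - 2).
Partial fractions: (-3*y + 10)/(y*(y - 2)) = -5/y + 2/(y - 2).
An antiderivative is F(y) = -5*log(y) + 2*log(y - 2).
Then F(4) - F(3) = (-8*log(2)) - (-5*log(3)) = -8*log(2) + 5*log(3).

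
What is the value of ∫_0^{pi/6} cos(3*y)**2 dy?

Use the identity cos^2(3*y) = (1 + cos(6*y))/2.
An antiderivative is F(y) = y/2 + sin(6*y)/12.
Then F(pi/6) - F(0) = (pi/12) - (0) = pi/12.

pi/12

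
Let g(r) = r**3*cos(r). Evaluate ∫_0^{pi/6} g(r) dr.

Integrate by parts 3 times (u = r^3, dv = cos(r) dr).
An antiderivative is F(r) = r**3*sin(r) + 3*r**2*cos(r) - 6*r*sin(r) - 6*cos(r).
Then F(pi/6) - F(0) = (-3*sqrt(3) - pi/2 + pi**3/432 + sqrt(3)*pi**2/24) - (-6) = -3*sqrt(3) - pi/2 + pi**3/432 + sqrt(3)*pi**2/24 + 6.

-3*sqrt(3) - pi/2 + pi**3/432 + sqrt(3)*pi**2/24 + 6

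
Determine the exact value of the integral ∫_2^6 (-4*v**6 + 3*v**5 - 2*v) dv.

-956384/7

By the power rule, an antiderivative is F(v) = -4*v**7/7 + v**6/2 - v**2.
Then F(6) - F(2) = (-956700/7) - (-316/7) = -956384/7.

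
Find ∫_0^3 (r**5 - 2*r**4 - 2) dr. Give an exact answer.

183/10

By the power rule, an antiderivative is F(r) = r**6/6 - 2*r**5/5 - 2*r.
Then F(3) - F(0) = (183/10) - (0) = 183/10.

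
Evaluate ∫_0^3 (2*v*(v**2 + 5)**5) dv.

Let u = v**2 + 5, so du = 2*v dv. When v = 0, u = 5; when v = 3, u = 14.
The integral becomes ∫ u**5 du from 5 to 14, with antiderivative u**6/6.
Back in v: F(v) = (v**2 + 5)**6/6.
Then F(3) - F(0) = (3764768/3) - (15625/6) = 2504637/2.

2504637/2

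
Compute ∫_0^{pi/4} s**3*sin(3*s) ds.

sqrt(2)*(-96*pi - 128 + 9*pi**3 + 36*pi**2)/3456

Integrate by parts 3 times (u = s^3, dv = sin(3*s) ds).
An antiderivative is F(s) = -s**3*cos(3*s)/3 + s**2*sin(3*s)/3 + 2*s*cos(3*s)/9 - 2*sin(3*s)/27.
Then F(pi/4) - F(0) = (sqrt(2)*(-96*pi - 128 + 9*pi**3 + 36*pi**2)/3456) - (0) = sqrt(2)*(-96*pi - 128 + 9*pi**3 + 36*pi**2)/3456.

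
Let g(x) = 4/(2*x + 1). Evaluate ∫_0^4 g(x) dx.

log(81)

An antiderivative is F(x) = 2*log(2*x + 1).
Then F(4) - F(0) = (log(81)) - (0) = log(81).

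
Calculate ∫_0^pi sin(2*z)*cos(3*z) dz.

Use the identity sin(2*z)cos(3*z) = [sin(5*z) + sin(-z)]/2.
An antiderivative is F(z) = cos(z)/2 - cos(5*z)/10.
Then F(pi) - F(0) = (-2/5) - (2/5) = -4/5.

-4/5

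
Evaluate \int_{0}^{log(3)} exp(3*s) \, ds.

Let u = exp(s), so du = exp(s) ds. When s = 0, u = 1; when s = log(3), u = 3.
The integral becomes ∫ u**2 du from 1 to 3, with antiderivative u**3/3.
Back in s: F(s) = exp(3*s)/3.
Then F(log(3)) - F(0) = (9) - (1/3) = 26/3.

26/3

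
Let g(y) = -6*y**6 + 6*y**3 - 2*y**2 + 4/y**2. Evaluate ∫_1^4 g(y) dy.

-191787/14

By the power rule, an antiderivative is F(y) = -6*y**7/7 + 3*y**4/2 - 2*y**3/3 - 4/y.
Then F(4) - F(1) = (-287765/21) - (-169/42) = -191787/14.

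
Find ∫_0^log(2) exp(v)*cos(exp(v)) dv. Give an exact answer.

-sin(1) + sin(2)

Let u = exp(v), so du = exp(v) dv. When v = 0, u = 1; when v = log(2), u = 2.
The integral becomes ∫ cos(u) du from 1 to 2, with antiderivative sin(u).
Back in v: F(v) = sin(exp(v)).
Then F(log(2)) - F(0) = (sin(2)) - (sin(1)) = -sin(1) + sin(2).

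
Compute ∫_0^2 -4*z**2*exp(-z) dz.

Integrate by parts twice (u = z^2, dv = -4*exp(-z) dz).
An antiderivative is F(z) = (4*z**2 + 8*z + 8)*exp(-z).
Then F(2) - F(0) = (40*exp(-2)) - (8) = -8 + 40*exp(-2).

-8 + 40*exp(-2)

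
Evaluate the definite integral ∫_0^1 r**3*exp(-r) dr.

6 - 16*exp(-1)

Integrate by parts 3 times (u = r^3, dv = exp(-r) dr).
An antiderivative is F(r) = (-r**3 - 3*r**2 - 6*r - 6)*exp(-r).
Then F(1) - F(0) = (-16*exp(-1)) - (-6) = 6 - 16*exp(-1).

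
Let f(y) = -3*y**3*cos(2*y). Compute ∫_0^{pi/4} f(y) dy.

Integrate by parts 3 times (u = y^3, dv = -3*cos(2*y) dy).
An antiderivative is F(y) = -3*y**3*sin(2*y)/2 - 9*y**2*cos(2*y)/4 + 9*y*sin(2*y)/4 + 9*cos(2*y)/8.
Then F(pi/4) - F(0) = (3*pi*(24 - pi**2)/128) - (9/8) = -9/8 - 3*pi**3/128 + 9*pi/16.

-9/8 - 3*pi**3/128 + 9*pi/16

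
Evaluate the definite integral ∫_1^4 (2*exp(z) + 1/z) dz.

An antiderivative is F(z) = 2*exp(z) + log(z).
Then F(4) - F(1) = (log(4) + 2*exp(4)) - (2*exp(1)) = -2*exp(1) + 2*log(2) + 2*exp(4).

-2*exp(1) + 2*log(2) + 2*exp(4)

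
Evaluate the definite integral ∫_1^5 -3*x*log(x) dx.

Integrate by parts once (u = ln x, dv = -3*x dx).
An antiderivative is F(x) = -3*x**2*(2*log(x) - 1)/4.
Then F(5) - F(1) = (75/4 - 75*log(5)/2) - (3/4) = 18 - 75*log(5)/2.

18 - 75*log(5)/2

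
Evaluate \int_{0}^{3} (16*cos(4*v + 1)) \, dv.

-4*sin(1) + 4*sin(13)

Let u = 4*v + 1, so du = 4 dv. When v = 0, u = 1; when v = 3, u = 13.
The integral becomes 4·∫ cos(u) du from 1 to 13, with antiderivative 4*sin(u).
Back in v: F(v) = 4*sin(4*v + 1).
Then F(3) - F(0) = (4*sin(13)) - (4*sin(1)) = -4*sin(1) + 4*sin(13).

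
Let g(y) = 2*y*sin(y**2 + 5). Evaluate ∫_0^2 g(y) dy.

Let u = y**2 + 5, so du = 2*y dy. When y = 0, u = 5; when y = 2, u = 9.
The integral becomes ∫ sin(u) du from 5 to 9, with antiderivative -cos(u).
Back in y: F(y) = -cos(y**2 + 5).
Then F(2) - F(0) = (-cos(9)) - (-cos(5)) = cos(5) - cos(9).

cos(5) - cos(9)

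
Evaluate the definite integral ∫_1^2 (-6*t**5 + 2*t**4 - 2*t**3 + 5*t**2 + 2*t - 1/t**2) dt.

By the power rule, an antiderivative is F(t) = -t**6 + 2*t**5/5 - t**4/2 + 5*t**3/3 + t**2 + 1/t.
Then F(2) - F(1) = (-1241/30) - (77/30) = -659/15.

-659/15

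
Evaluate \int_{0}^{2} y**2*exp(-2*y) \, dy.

(-13 + exp(4))*exp(-4)/4

Integrate by parts twice (u = y^2, dv = exp(-2*y) dy).
An antiderivative is F(y) = (-2*y**2 - 2*y - 1)*exp(-2*y)/4.
Then F(2) - F(0) = (-13*exp(-4)/4) - (-1/4) = (-13 + exp(4))*exp(-4)/4.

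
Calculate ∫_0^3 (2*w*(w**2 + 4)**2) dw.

Let u = w**2 + 4, so du = 2*w dw. When w = 0, u = 4; when w = 3, u = 13.
The integral becomes ∫ u**2 du from 4 to 13, with antiderivative u**3/3.
Back in w: F(w) = (w**2 + 4)**3/3.
Then F(3) - F(0) = (2197/3) - (64/3) = 711.

711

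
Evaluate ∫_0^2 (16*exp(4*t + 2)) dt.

Let u = 4*t + 2, so du = 4 dt. When t = 0, u = 2; when t = 2, u = 10.
The integral becomes 4·∫ exp(u) du from 2 to 10, with antiderivative 4*exp(u).
Back in t: F(t) = 4*exp(4*t + 2).
Then F(2) - F(0) = (4*exp(10)) - (4*exp(2)) = -4*(1 - exp(8))*exp(2).

-4*(1 - exp(8))*exp(2)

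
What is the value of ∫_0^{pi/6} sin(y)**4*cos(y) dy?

1/160

Let u = sin(y), so du = cos(y) dy. When y = 0, u = 0; when y = pi/6, u = 1/2.
The integral becomes ∫ u**4 du from 0 to 1/2, with antiderivative u**5/5.
Back in y: F(y) = sin(y)**5/5.
Then F(pi/6) - F(0) = (1/160) - (0) = 1/160.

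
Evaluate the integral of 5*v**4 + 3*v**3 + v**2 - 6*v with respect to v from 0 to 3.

1143/4

By the power rule, an antiderivative is F(v) = v**5 + 3*v**4/4 + v**3/3 - 3*v**2.
Then F(3) - F(0) = (1143/4) - (0) = 1143/4.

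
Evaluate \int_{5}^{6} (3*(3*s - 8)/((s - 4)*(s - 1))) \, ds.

Factor the denominator: s**2 - 5*s + 4 = (s - 1)(s - 4).
Partial fractions: 3*(3*s - 8)/((s - 4)*(s - 1)) = 5/(s - 1) + 4/(s - 4).
An antiderivative is F(s) = 4*log(s - 4) + 5*log(s - 1).
Then F(6) - F(5) = (4*log(2) + 5*log(5)) - (10*log(2)) = -6*log(2) + 5*log(5).

-6*log(2) + 5*log(5)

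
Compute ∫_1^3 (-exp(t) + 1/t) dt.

An antiderivative is F(t) = -exp(t) + log(t).
Then F(3) - F(1) = (-exp(3) + log(3)) - (-exp(1)) = -exp(3) + log(3) + exp(1).

-exp(3) + log(3) + exp(1)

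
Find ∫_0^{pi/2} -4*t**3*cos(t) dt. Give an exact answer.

-24 - pi**3/2 + 12*pi

Integrate by parts 3 times (u = t^3, dv = -4*cos(t) dt).
An antiderivative is F(t) = -4*t**3*sin(t) - 12*t**2*cos(t) + 24*t*sin(t) + 24*cos(t).
Then F(pi/2) - F(0) = (pi*(24 - pi**2)/2) - (24) = -24 - pi**3/2 + 12*pi.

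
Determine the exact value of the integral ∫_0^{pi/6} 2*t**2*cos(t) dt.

-2 + pi**2/36 + sqrt(3)*pi/3

Integrate by parts twice (u = t^2, dv = 2*cos(t) dt).
An antiderivative is F(t) = 2*t**2*sin(t) + 4*t*cos(t) - 4*sin(t).
Then F(pi/6) - F(0) = (-2 + pi**2/36 + sqrt(3)*pi/3) - (0) = -2 + pi**2/36 + sqrt(3)*pi/3.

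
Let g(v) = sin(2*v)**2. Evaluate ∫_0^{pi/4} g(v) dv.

pi/8

Use the identity sin^2(2*v) = (1 - cos(4*v))/2.
An antiderivative is F(v) = v/2 - sin(4*v)/8.
Then F(pi/4) - F(0) = (pi/8) - (0) = pi/8.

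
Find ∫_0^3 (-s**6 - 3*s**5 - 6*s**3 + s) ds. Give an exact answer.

By the power rule, an antiderivative is F(s) = -s**7/7 - s**6/2 - 3*s**4/2 + s**2/2.
Then F(3) - F(0) = (-11115/14) - (0) = -11115/14.

-11115/14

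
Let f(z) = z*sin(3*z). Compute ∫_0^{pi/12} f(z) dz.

Integrate by parts once (u = z, dv = sin(3*z) dz).
An antiderivative is F(z) = -z*cos(3*z)/3 + sin(3*z)/9.
Then F(pi/12) - F(0) = (sqrt(2)*(4 - pi)/72) - (0) = sqrt(2)*(4 - pi)/72.

sqrt(2)*(4 - pi)/72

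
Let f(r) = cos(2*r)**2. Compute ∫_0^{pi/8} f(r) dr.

Use the identity cos^2(2*r) = (1 + cos(4*r))/2.
An antiderivative is F(r) = r/2 + sin(4*r)/8.
Then F(pi/8) - F(0) = (1/8 + pi/16) - (0) = 1/8 + pi/16.

1/8 + pi/16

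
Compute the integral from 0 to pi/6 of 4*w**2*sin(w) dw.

-8 - sqrt(3)*pi**2/18 + 2*pi/3 + 4*sqrt(3)

Integrate by parts twice (u = w^2, dv = 4*sin(w) dw).
An antiderivative is F(w) = -4*w**2*cos(w) + 8*w*sin(w) + 8*cos(w).
Then F(pi/6) - F(0) = (-sqrt(3)*pi**2/18 + 2*pi/3 + 4*sqrt(3)) - (8) = -8 - sqrt(3)*pi**2/18 + 2*pi/3 + 4*sqrt(3).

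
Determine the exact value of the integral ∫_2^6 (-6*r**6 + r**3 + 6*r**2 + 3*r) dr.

-1673360/7

By the power rule, an antiderivative is F(r) = -6*r**7/7 + r**4/4 + 2*r**3 + 3*r**2/2.
Then F(6) - F(2) = (-1673946/7) - (-586/7) = -1673360/7.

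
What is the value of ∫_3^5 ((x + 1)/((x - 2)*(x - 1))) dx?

Factor the denominator: x**2 - 3*x + 2 = (x - 1)(x - 2).
Partial fractions: (x + 1)/((x - 2)*(x - 1)) = -2/(x - 1) + 3/(x - 2).
An antiderivative is F(x) = 3*log(x - 2) - 2*log(x - 1).
Then F(5) - F(3) = (log(27/16)) - (-log(4)) = log(27/4).

log(27/4)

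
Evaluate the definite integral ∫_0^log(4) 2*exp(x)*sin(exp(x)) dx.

2*cos(1) - 2*cos(4)

Let u = exp(x), so du = exp(x) dx. When x = 0, u = 1; when x = log(4), u = 4.
The integral becomes 2·∫ sin(u) du from 1 to 4, with antiderivative -2*cos(u).
Back in x: F(x) = -2*cos(exp(x)).
Then F(log(4)) - F(0) = (-2*cos(4)) - (-2*cos(1)) = 2*cos(1) - 2*cos(4).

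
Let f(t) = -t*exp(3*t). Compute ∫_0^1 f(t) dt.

Integrate by parts once (u = t, dv = -exp(3*t) dt).
An antiderivative is F(t) = (-3*t + 1)*exp(3*t)/9.
Then F(1) - F(0) = (-2*exp(3)/9) - (1/9) = -2*exp(3)/9 - 1/9.

-2*exp(3)/9 - 1/9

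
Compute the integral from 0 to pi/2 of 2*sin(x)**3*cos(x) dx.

1/2

Let u = sin(x), so du = cos(x) dx. When x = 0, u = 0; when x = pi/2, u = 1.
The integral becomes 2·∫ u**3 du from 0 to 1, with antiderivative u**4/2.
Back in x: F(x) = sin(x)**4/2.
Then F(pi/2) - F(0) = (1/2) - (0) = 1/2.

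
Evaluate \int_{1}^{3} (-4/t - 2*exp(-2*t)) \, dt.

-4*log(3) - exp(-2) + exp(-6)

An antiderivative is F(t) = -4*log(t) + exp(-2*t).
Then F(3) - F(1) = (-4*log(3) + exp(-6)) - (exp(-2)) = -4*log(3) - exp(-2) + exp(-6).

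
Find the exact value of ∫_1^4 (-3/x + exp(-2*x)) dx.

(-12*exp(8)*log(2) - 1 + exp(6))*exp(-8)/2

An antiderivative is F(x) = -3*log(x) - exp(-2*x)/2.
Then F(4) - F(1) = (-6*log(2) - exp(-8)/2) - (-exp(-2)/2) = (-12*exp(8)*log(2) - 1 + exp(6))*exp(-8)/2.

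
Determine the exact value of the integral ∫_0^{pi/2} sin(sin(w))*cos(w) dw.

Let u = sin(w), so du = cos(w) dw. When w = 0, u = 0; when w = pi/2, u = 1.
The integral becomes ∫ sin(u) du from 0 to 1, with antiderivative -cos(u).
Back in w: F(w) = -cos(sin(w)).
Then F(pi/2) - F(0) = (-cos(1)) - (-1) = 1 - cos(1).

1 - cos(1)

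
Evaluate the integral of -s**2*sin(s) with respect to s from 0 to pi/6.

Integrate by parts twice (u = s^2, dv = -sin(s) ds).
An antiderivative is F(s) = s**2*cos(s) - 2*s*sin(s) - 2*cos(s).
Then F(pi/6) - F(0) = (-sqrt(3) - pi/6 + sqrt(3)*pi**2/72) - (-2) = -sqrt(3) - pi/6 + sqrt(3)*pi**2/72 + 2.

-sqrt(3) - pi/6 + sqrt(3)*pi**2/72 + 2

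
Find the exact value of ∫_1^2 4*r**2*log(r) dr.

-28/9 + 32*log(2)/3

Integrate by parts once (u = ln r, dv = 4*r**2 dr).
An antiderivative is F(r) = 4*r**3*(3*log(r) - 1)/9.
Then F(2) - F(1) = (-32/9 + 32*log(2)/3) - (-4/9) = -28/9 + 32*log(2)/3.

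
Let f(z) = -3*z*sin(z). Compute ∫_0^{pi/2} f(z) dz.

Integrate by parts once (u = z, dv = -3*sin(z) dz).
An antiderivative is F(z) = 3*z*cos(z) - 3*sin(z).
Then F(pi/2) - F(0) = (-3) - (0) = -3.

-3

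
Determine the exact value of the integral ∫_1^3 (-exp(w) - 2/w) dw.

-exp(3) - log(9) + exp(1)

An antiderivative is F(w) = -exp(w) - 2*log(w).
Then F(3) - F(1) = (-exp(3) - log(9)) - (-exp(1)) = -exp(3) - log(9) + exp(1).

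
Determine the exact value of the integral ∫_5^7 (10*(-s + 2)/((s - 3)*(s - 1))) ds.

-5*log(3)

Factor the denominator: s**2 - 4*s + 3 = (s - 1)(s - 3).
Partial fractions: 10*(-s + 2)/((s - 3)*(s - 1)) = -5/(s - 1) - 5/(s - 3).
An antiderivative is F(s) = -5*log(s - 3) - 5*log(s - 1).
Then F(7) - F(5) = (-15*log(2) - 5*log(3)) - (-15*log(2)) = -5*log(3).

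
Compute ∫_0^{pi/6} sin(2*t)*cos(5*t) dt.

Use the identity sin(2*t)cos(5*t) = [sin(7*t) + sin(-3*t)]/2.
An antiderivative is F(t) = cos(3*t)/6 - cos(7*t)/14.
Then F(pi/6) - F(0) = (sqrt(3)/28) - (2/21) = -2/21 + sqrt(3)/28.

-2/21 + sqrt(3)/28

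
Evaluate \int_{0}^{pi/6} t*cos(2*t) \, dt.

-1/8 + sqrt(3)*pi/24

Integrate by parts once (u = t, dv = cos(2*t) dt).
An antiderivative is F(t) = t*sin(2*t)/2 + cos(2*t)/4.
Then F(pi/6) - F(0) = (1/8 + sqrt(3)*pi/24) - (1/4) = -1/8 + sqrt(3)*pi/24.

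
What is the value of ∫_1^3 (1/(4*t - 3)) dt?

An antiderivative is F(t) = log(4*t - 3)/4.
Then F(3) - F(1) = (log(3)/2) - (0) = log(3)/2.

log(3)/2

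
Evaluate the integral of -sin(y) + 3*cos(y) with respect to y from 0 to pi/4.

-1 + 2*sqrt(2)

An antiderivative is F(y) = 3*sin(y) + cos(y).
Then F(pi/4) - F(0) = (2*sqrt(2)) - (1) = -1 + 2*sqrt(2).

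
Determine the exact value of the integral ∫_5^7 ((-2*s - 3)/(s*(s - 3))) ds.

Factor the denominator: s**2 - 3*s = s(s - 3).
Partial fractions: (-2*s - 3)/(s*(s - 3)) = 1/s - 3/(s - 3).
An antiderivative is F(s) = log(s) - 3*log(s - 3).
Then F(7) - F(5) = (log(7/64)) - (log(5/8)) = log(7/40).

log(7/40)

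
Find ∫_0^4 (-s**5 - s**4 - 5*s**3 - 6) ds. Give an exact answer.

By the power rule, an antiderivative is F(s) = -s**6/6 - s**5/5 - 5*s**4/4 - 6*s.
Then F(4) - F(0) = (-18472/15) - (0) = -18472/15.

-18472/15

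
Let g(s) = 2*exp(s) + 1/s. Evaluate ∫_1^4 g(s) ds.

-2*exp(1) + 2*log(2) + 2*exp(4)

An antiderivative is F(s) = 2*exp(s) + log(s).
Then F(4) - F(1) = (log(4) + 2*exp(4)) - (2*exp(1)) = -2*exp(1) + 2*log(2) + 2*exp(4).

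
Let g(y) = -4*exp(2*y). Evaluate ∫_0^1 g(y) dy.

An antiderivative is F(y) = -2*exp(2*y).
Then F(1) - F(0) = (-2*exp(2)) - (-2) = 2 - 2*exp(2).

2 - 2*exp(2)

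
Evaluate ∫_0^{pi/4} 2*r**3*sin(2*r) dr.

-3/4 + 3*pi**2/32

Integrate by parts 3 times (u = r^3, dv = 2*sin(2*r) dr).
An antiderivative is F(r) = -r**3*cos(2*r) + 3*r**2*sin(2*r)/2 + 3*r*cos(2*r)/2 - 3*sin(2*r)/4.
Then F(pi/4) - F(0) = (-3/4 + 3*pi**2/32) - (0) = -3/4 + 3*pi**2/32.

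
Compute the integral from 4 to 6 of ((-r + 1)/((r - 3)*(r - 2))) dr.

log(2/9)

Factor the denominator: r**2 - 5*r + 6 = (r - 2)(r - 3).
Partial fractions: (-r + 1)/((r - 3)*(r - 2)) = 1/(r - 2) - 2/(r - 3).
An antiderivative is F(r) = -2*log(r - 3) + log(r - 2).
Then F(6) - F(4) = (log(4/9)) - (log(2)) = log(2/9).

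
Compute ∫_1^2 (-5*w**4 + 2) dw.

By the power rule, an antiderivative is F(w) = -w**5 + 2*w.
Then F(2) - F(1) = (-28) - (1) = -29.

-29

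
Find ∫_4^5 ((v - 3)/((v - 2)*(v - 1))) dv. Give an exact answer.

Factor the denominator: v**2 - 3*v + 2 = (v - 1)(v - 2).
Partial fractions: (v - 3)/((v - 2)*(v - 1)) = 2/(v - 1) - 1/(v - 2).
An antiderivative is F(v) = -log(v - 2) + 2*log(v - 1).
Then F(5) - F(4) = (log(16/3)) - (log(9/2)) = log(32/27).

log(32/27)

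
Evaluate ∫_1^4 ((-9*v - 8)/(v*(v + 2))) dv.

Factor the denominator: v**2 + 2*v = (v + 2)v.
Partial fractions: (-9*v - 8)/(v*(v + 2)) = -5/(v + 2) - 4/v.
An antiderivative is F(v) = -4*log(v) - 5*log(v + 2).
Then F(4) - F(1) = (-13*log(2) - 5*log(3)) - (-5*log(3)) = -13*log(2).

-13*log(2)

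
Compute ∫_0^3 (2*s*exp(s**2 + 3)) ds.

Let u = s**2 + 3, so du = 2*s ds. When s = 0, u = 3; when s = 3, u = 12.
The integral becomes ∫ exp(u) du from 3 to 12, with antiderivative exp(u).
Back in s: F(s) = exp(s**2 + 3).
Then F(3) - F(0) = (exp(12)) - (exp(3)) = -exp(3) + exp(12).

-exp(3) + exp(12)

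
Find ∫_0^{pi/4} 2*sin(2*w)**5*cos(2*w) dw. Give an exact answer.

1/6

Let u = sin(2*w), so du = 2*cos(2*w) dw. When w = 0, u = 0; when w = pi/4, u = 1.
The integral becomes ∫ u**5 du from 0 to 1, with antiderivative u**6/6.
Back in w: F(w) = sin(2*w)**6/6.
Then F(pi/4) - F(0) = (1/6) - (0) = 1/6.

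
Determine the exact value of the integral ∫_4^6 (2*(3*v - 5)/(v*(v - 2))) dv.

Factor the denominator: v**2 - 2*v = v(v - 2).
Partial fractions: 2*(3*v - 5)/(v*(v - 2)) = 5/v + 1/(v - 2).
An antiderivative is F(v) = 5*log(v) + log(v - 2).
Then F(6) - F(4) = (7*log(2) + 5*log(3)) - (11*log(2)) = -4*log(2) + 5*log(3).

-4*log(2) + 5*log(3)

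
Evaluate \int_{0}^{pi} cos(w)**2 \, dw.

pi/2

Use the identity cos^2(w) = (1 + cos(2*w))/2.
An antiderivative is F(w) = w/2 + sin(2*w)/4.
Then F(pi) - F(0) = (pi/2) - (0) = pi/2.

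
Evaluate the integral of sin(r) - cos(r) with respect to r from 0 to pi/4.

An antiderivative is F(r) = -sin(r) - cos(r).
Then F(pi/4) - F(0) = (-sqrt(2)) - (-1) = 1 - sqrt(2).

1 - sqrt(2)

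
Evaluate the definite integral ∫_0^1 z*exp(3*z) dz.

Integrate by parts once (u = z, dv = exp(3*z) dz).
An antiderivative is F(z) = (3*z - 1)*exp(3*z)/9.
Then F(1) - F(0) = (2*exp(3)/9) - (-1/9) = 1/9 + 2*exp(3)/9.

1/9 + 2*exp(3)/9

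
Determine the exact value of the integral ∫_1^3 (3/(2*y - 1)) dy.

3*log(5)/2

An antiderivative is F(y) = 3*log(2*y - 1)/2.
Then F(3) - F(1) = (3*log(5)/2) - (0) = 3*log(5)/2.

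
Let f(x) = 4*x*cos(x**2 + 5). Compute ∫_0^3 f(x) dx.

-2*sin(5) + 2*sin(14)

Let u = x**2 + 5, so du = 2*x dx. When x = 0, u = 5; when x = 3, u = 14.
The integral becomes 2·∫ cos(u) du from 5 to 14, with antiderivative 2*sin(u).
Back in x: F(x) = 2*sin(x**2 + 5).
Then F(3) - F(0) = (2*sin(14)) - (2*sin(5)) = -2*sin(5) + 2*sin(14).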